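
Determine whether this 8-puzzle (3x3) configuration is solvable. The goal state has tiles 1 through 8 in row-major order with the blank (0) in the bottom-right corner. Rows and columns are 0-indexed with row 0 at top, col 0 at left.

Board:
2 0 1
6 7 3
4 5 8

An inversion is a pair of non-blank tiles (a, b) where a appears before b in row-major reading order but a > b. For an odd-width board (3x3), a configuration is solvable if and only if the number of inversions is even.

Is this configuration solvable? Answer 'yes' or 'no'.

Inversions (pairs i<j in row-major order where tile[i] > tile[j] > 0): 7
7 is odd, so the puzzle is not solvable.

Answer: no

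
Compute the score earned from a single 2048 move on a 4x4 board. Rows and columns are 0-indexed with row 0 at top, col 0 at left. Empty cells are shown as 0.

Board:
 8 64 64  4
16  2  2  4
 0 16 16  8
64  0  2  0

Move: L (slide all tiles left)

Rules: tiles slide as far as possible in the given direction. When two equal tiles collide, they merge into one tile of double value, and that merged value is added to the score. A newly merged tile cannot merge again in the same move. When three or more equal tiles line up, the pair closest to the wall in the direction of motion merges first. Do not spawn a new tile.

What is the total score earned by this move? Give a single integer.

Answer: 164

Derivation:
Slide left:
row 0: [8, 64, 64, 4] -> [8, 128, 4, 0]  score +128 (running 128)
row 1: [16, 2, 2, 4] -> [16, 4, 4, 0]  score +4 (running 132)
row 2: [0, 16, 16, 8] -> [32, 8, 0, 0]  score +32 (running 164)
row 3: [64, 0, 2, 0] -> [64, 2, 0, 0]  score +0 (running 164)
Board after move:
  8 128   4   0
 16   4   4   0
 32   8   0   0
 64   2   0   0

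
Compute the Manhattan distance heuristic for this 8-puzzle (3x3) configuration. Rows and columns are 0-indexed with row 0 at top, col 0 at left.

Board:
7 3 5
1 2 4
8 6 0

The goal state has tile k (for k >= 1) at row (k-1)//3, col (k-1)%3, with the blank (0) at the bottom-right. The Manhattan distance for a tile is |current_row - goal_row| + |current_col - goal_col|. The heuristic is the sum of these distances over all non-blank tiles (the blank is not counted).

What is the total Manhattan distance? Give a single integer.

Tile 7: (0,0)->(2,0) = 2
Tile 3: (0,1)->(0,2) = 1
Tile 5: (0,2)->(1,1) = 2
Tile 1: (1,0)->(0,0) = 1
Tile 2: (1,1)->(0,1) = 1
Tile 4: (1,2)->(1,0) = 2
Tile 8: (2,0)->(2,1) = 1
Tile 6: (2,1)->(1,2) = 2
Sum: 2 + 1 + 2 + 1 + 1 + 2 + 1 + 2 = 12

Answer: 12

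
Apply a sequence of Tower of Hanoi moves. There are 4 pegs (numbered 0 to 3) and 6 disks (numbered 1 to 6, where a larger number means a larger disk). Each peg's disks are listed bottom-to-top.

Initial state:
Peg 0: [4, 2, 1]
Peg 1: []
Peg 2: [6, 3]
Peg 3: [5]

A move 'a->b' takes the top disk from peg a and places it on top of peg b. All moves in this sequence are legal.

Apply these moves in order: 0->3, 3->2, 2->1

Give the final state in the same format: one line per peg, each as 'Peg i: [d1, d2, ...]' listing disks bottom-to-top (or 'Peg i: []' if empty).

Answer: Peg 0: [4, 2]
Peg 1: [1]
Peg 2: [6, 3]
Peg 3: [5]

Derivation:
After move 1 (0->3):
Peg 0: [4, 2]
Peg 1: []
Peg 2: [6, 3]
Peg 3: [5, 1]

After move 2 (3->2):
Peg 0: [4, 2]
Peg 1: []
Peg 2: [6, 3, 1]
Peg 3: [5]

After move 3 (2->1):
Peg 0: [4, 2]
Peg 1: [1]
Peg 2: [6, 3]
Peg 3: [5]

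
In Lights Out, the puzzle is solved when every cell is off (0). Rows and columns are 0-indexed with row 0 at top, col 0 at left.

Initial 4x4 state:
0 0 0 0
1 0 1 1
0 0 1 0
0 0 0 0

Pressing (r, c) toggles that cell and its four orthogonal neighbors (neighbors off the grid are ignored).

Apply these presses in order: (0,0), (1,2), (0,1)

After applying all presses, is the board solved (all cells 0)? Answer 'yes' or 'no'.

Answer: yes

Derivation:
After press 1 at (0,0):
1 1 0 0
0 0 1 1
0 0 1 0
0 0 0 0

After press 2 at (1,2):
1 1 1 0
0 1 0 0
0 0 0 0
0 0 0 0

After press 3 at (0,1):
0 0 0 0
0 0 0 0
0 0 0 0
0 0 0 0

Lights still on: 0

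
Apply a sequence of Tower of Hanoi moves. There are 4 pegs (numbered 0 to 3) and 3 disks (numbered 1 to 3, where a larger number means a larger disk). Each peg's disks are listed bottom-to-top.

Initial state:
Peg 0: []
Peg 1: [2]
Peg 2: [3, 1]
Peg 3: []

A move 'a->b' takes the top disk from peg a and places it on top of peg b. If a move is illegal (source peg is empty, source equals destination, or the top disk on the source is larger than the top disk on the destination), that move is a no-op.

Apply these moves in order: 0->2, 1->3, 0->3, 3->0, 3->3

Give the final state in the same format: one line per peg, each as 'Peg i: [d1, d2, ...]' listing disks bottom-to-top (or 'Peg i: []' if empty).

After move 1 (0->2):
Peg 0: []
Peg 1: [2]
Peg 2: [3, 1]
Peg 3: []

After move 2 (1->3):
Peg 0: []
Peg 1: []
Peg 2: [3, 1]
Peg 3: [2]

After move 3 (0->3):
Peg 0: []
Peg 1: []
Peg 2: [3, 1]
Peg 3: [2]

After move 4 (3->0):
Peg 0: [2]
Peg 1: []
Peg 2: [3, 1]
Peg 3: []

After move 5 (3->3):
Peg 0: [2]
Peg 1: []
Peg 2: [3, 1]
Peg 3: []

Answer: Peg 0: [2]
Peg 1: []
Peg 2: [3, 1]
Peg 3: []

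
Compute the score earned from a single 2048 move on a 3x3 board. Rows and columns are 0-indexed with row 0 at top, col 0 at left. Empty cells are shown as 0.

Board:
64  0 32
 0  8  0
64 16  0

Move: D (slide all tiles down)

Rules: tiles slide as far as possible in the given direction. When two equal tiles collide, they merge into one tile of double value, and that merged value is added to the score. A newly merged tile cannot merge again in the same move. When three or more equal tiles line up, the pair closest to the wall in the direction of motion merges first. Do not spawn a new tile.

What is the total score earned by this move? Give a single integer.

Answer: 128

Derivation:
Slide down:
col 0: [64, 0, 64] -> [0, 0, 128]  score +128 (running 128)
col 1: [0, 8, 16] -> [0, 8, 16]  score +0 (running 128)
col 2: [32, 0, 0] -> [0, 0, 32]  score +0 (running 128)
Board after move:
  0   0   0
  0   8   0
128  16  32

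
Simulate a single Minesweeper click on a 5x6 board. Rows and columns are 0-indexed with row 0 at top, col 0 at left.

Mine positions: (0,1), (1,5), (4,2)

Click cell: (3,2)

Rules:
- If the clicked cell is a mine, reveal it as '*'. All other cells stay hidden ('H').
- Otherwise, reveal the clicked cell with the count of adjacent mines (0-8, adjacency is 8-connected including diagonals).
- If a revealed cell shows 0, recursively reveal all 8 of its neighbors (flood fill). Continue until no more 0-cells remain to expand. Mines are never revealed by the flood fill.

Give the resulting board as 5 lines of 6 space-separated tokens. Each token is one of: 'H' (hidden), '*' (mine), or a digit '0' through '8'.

H H H H H H
H H H H H H
H H H H H H
H H 1 H H H
H H H H H H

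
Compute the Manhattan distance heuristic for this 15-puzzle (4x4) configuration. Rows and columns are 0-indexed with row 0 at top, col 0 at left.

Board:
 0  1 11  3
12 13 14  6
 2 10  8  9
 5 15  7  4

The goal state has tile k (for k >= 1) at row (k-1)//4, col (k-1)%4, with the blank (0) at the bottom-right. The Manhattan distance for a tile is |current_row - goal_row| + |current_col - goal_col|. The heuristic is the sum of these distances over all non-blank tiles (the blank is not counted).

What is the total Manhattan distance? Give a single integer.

Tile 1: at (0,1), goal (0,0), distance |0-0|+|1-0| = 1
Tile 11: at (0,2), goal (2,2), distance |0-2|+|2-2| = 2
Tile 3: at (0,3), goal (0,2), distance |0-0|+|3-2| = 1
Tile 12: at (1,0), goal (2,3), distance |1-2|+|0-3| = 4
Tile 13: at (1,1), goal (3,0), distance |1-3|+|1-0| = 3
Tile 14: at (1,2), goal (3,1), distance |1-3|+|2-1| = 3
Tile 6: at (1,3), goal (1,1), distance |1-1|+|3-1| = 2
Tile 2: at (2,0), goal (0,1), distance |2-0|+|0-1| = 3
Tile 10: at (2,1), goal (2,1), distance |2-2|+|1-1| = 0
Tile 8: at (2,2), goal (1,3), distance |2-1|+|2-3| = 2
Tile 9: at (2,3), goal (2,0), distance |2-2|+|3-0| = 3
Tile 5: at (3,0), goal (1,0), distance |3-1|+|0-0| = 2
Tile 15: at (3,1), goal (3,2), distance |3-3|+|1-2| = 1
Tile 7: at (3,2), goal (1,2), distance |3-1|+|2-2| = 2
Tile 4: at (3,3), goal (0,3), distance |3-0|+|3-3| = 3
Sum: 1 + 2 + 1 + 4 + 3 + 3 + 2 + 3 + 0 + 2 + 3 + 2 + 1 + 2 + 3 = 32

Answer: 32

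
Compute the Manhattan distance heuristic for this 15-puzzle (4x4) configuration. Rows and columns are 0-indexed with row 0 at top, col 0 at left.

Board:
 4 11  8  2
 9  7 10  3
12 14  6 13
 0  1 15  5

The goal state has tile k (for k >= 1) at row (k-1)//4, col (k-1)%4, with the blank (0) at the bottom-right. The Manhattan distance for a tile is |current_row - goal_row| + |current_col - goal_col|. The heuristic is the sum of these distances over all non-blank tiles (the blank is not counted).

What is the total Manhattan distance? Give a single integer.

Answer: 35

Derivation:
Tile 4: (0,0)->(0,3) = 3
Tile 11: (0,1)->(2,2) = 3
Tile 8: (0,2)->(1,3) = 2
Tile 2: (0,3)->(0,1) = 2
Tile 9: (1,0)->(2,0) = 1
Tile 7: (1,1)->(1,2) = 1
Tile 10: (1,2)->(2,1) = 2
Tile 3: (1,3)->(0,2) = 2
Tile 12: (2,0)->(2,3) = 3
Tile 14: (2,1)->(3,1) = 1
Tile 6: (2,2)->(1,1) = 2
Tile 13: (2,3)->(3,0) = 4
Tile 1: (3,1)->(0,0) = 4
Tile 15: (3,2)->(3,2) = 0
Tile 5: (3,3)->(1,0) = 5
Sum: 3 + 3 + 2 + 2 + 1 + 1 + 2 + 2 + 3 + 1 + 2 + 4 + 4 + 0 + 5 = 35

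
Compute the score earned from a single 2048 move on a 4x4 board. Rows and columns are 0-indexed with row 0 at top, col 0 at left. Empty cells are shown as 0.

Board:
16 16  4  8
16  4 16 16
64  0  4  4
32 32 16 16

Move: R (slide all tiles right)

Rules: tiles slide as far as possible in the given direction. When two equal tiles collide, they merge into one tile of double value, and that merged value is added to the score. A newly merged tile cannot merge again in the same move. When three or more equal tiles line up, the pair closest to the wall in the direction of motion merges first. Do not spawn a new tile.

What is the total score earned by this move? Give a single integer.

Answer: 168

Derivation:
Slide right:
row 0: [16, 16, 4, 8] -> [0, 32, 4, 8]  score +32 (running 32)
row 1: [16, 4, 16, 16] -> [0, 16, 4, 32]  score +32 (running 64)
row 2: [64, 0, 4, 4] -> [0, 0, 64, 8]  score +8 (running 72)
row 3: [32, 32, 16, 16] -> [0, 0, 64, 32]  score +96 (running 168)
Board after move:
 0 32  4  8
 0 16  4 32
 0  0 64  8
 0  0 64 32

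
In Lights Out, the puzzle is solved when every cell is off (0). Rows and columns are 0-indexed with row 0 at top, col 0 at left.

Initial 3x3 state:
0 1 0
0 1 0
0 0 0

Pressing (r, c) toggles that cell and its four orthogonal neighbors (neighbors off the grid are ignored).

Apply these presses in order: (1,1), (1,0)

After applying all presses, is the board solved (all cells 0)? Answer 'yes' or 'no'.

After press 1 at (1,1):
0 0 0
1 0 1
0 1 0

After press 2 at (1,0):
1 0 0
0 1 1
1 1 0

Lights still on: 5

Answer: no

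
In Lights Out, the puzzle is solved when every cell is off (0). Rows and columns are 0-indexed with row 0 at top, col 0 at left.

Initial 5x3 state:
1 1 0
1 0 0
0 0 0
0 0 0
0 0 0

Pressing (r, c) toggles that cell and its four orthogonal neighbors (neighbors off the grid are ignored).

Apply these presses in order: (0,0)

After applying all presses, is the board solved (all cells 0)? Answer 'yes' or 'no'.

After press 1 at (0,0):
0 0 0
0 0 0
0 0 0
0 0 0
0 0 0

Lights still on: 0

Answer: yes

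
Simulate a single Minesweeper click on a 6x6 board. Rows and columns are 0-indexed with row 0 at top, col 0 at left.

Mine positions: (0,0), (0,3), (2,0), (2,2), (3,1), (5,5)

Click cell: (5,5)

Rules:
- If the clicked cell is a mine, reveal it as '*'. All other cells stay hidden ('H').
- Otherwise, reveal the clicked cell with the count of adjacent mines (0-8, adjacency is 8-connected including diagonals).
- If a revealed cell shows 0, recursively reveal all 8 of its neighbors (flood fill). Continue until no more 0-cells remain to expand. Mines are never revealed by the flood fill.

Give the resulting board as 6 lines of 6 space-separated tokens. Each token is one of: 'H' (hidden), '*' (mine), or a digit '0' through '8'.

H H H H H H
H H H H H H
H H H H H H
H H H H H H
H H H H H H
H H H H H *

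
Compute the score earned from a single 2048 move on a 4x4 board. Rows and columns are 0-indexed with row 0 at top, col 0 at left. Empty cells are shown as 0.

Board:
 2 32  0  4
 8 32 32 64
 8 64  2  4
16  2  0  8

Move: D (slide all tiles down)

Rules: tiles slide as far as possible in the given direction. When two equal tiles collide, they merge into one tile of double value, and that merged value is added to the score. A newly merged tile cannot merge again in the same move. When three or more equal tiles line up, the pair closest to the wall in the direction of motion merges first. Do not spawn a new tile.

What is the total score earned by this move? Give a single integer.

Answer: 80

Derivation:
Slide down:
col 0: [2, 8, 8, 16] -> [0, 2, 16, 16]  score +16 (running 16)
col 1: [32, 32, 64, 2] -> [0, 64, 64, 2]  score +64 (running 80)
col 2: [0, 32, 2, 0] -> [0, 0, 32, 2]  score +0 (running 80)
col 3: [4, 64, 4, 8] -> [4, 64, 4, 8]  score +0 (running 80)
Board after move:
 0  0  0  4
 2 64  0 64
16 64 32  4
16  2  2  8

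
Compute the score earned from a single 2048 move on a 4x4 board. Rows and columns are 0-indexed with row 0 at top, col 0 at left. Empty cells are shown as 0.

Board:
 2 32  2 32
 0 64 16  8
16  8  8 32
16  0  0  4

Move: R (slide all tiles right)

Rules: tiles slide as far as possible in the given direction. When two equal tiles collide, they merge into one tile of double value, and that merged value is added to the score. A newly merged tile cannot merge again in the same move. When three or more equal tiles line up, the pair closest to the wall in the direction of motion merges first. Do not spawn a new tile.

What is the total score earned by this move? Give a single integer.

Slide right:
row 0: [2, 32, 2, 32] -> [2, 32, 2, 32]  score +0 (running 0)
row 1: [0, 64, 16, 8] -> [0, 64, 16, 8]  score +0 (running 0)
row 2: [16, 8, 8, 32] -> [0, 16, 16, 32]  score +16 (running 16)
row 3: [16, 0, 0, 4] -> [0, 0, 16, 4]  score +0 (running 16)
Board after move:
 2 32  2 32
 0 64 16  8
 0 16 16 32
 0  0 16  4

Answer: 16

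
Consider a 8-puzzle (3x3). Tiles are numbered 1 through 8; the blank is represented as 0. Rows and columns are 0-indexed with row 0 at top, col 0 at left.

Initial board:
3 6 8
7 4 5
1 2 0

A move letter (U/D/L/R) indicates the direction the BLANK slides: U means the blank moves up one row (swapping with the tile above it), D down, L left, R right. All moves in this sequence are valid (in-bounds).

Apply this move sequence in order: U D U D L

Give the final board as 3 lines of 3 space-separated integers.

Answer: 3 6 8
7 4 5
1 0 2

Derivation:
After move 1 (U):
3 6 8
7 4 0
1 2 5

After move 2 (D):
3 6 8
7 4 5
1 2 0

After move 3 (U):
3 6 8
7 4 0
1 2 5

After move 4 (D):
3 6 8
7 4 5
1 2 0

After move 5 (L):
3 6 8
7 4 5
1 0 2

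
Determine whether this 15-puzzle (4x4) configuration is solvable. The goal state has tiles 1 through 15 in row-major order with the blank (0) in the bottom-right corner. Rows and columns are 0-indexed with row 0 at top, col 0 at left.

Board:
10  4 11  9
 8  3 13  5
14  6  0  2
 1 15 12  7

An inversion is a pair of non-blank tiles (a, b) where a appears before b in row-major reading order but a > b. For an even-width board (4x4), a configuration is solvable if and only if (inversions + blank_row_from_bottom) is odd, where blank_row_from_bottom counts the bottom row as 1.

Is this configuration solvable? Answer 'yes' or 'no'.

Answer: no

Derivation:
Inversions: 54
Blank is in row 2 (0-indexed from top), which is row 2 counting from the bottom (bottom = 1).
54 + 2 = 56, which is even, so the puzzle is not solvable.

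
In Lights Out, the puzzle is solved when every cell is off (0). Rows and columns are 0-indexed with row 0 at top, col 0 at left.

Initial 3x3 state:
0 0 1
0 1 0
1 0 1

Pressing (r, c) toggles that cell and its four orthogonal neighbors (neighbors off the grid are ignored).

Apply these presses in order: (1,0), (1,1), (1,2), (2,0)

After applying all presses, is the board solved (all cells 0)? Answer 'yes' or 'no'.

After press 1 at (1,0):
1 0 1
1 0 0
0 0 1

After press 2 at (1,1):
1 1 1
0 1 1
0 1 1

After press 3 at (1,2):
1 1 0
0 0 0
0 1 0

After press 4 at (2,0):
1 1 0
1 0 0
1 0 0

Lights still on: 4

Answer: no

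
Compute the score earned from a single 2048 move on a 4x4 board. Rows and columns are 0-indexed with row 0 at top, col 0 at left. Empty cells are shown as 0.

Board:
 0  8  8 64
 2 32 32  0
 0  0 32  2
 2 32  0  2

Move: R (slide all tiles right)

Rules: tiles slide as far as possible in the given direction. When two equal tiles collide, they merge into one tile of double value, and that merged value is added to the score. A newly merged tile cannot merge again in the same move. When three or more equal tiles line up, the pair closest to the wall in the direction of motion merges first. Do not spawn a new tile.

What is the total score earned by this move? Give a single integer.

Slide right:
row 0: [0, 8, 8, 64] -> [0, 0, 16, 64]  score +16 (running 16)
row 1: [2, 32, 32, 0] -> [0, 0, 2, 64]  score +64 (running 80)
row 2: [0, 0, 32, 2] -> [0, 0, 32, 2]  score +0 (running 80)
row 3: [2, 32, 0, 2] -> [0, 2, 32, 2]  score +0 (running 80)
Board after move:
 0  0 16 64
 0  0  2 64
 0  0 32  2
 0  2 32  2

Answer: 80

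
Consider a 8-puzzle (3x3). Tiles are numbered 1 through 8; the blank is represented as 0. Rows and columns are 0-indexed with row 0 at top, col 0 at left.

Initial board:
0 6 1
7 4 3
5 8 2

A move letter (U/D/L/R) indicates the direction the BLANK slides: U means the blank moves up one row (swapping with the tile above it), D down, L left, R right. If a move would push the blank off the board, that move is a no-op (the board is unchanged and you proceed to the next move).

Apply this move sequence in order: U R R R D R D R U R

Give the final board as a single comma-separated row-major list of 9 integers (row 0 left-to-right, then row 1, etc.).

Answer: 6, 1, 3, 7, 4, 0, 5, 8, 2

Derivation:
After move 1 (U):
0 6 1
7 4 3
5 8 2

After move 2 (R):
6 0 1
7 4 3
5 8 2

After move 3 (R):
6 1 0
7 4 3
5 8 2

After move 4 (R):
6 1 0
7 4 3
5 8 2

After move 5 (D):
6 1 3
7 4 0
5 8 2

After move 6 (R):
6 1 3
7 4 0
5 8 2

After move 7 (D):
6 1 3
7 4 2
5 8 0

After move 8 (R):
6 1 3
7 4 2
5 8 0

After move 9 (U):
6 1 3
7 4 0
5 8 2

After move 10 (R):
6 1 3
7 4 0
5 8 2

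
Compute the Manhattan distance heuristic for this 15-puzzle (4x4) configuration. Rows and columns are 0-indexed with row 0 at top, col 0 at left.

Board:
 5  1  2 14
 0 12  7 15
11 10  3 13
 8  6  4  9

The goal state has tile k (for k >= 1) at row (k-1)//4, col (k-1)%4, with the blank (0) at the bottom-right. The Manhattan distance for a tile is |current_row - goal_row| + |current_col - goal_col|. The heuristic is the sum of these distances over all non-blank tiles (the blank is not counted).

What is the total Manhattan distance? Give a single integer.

Answer: 37

Derivation:
Tile 5: (0,0)->(1,0) = 1
Tile 1: (0,1)->(0,0) = 1
Tile 2: (0,2)->(0,1) = 1
Tile 14: (0,3)->(3,1) = 5
Tile 12: (1,1)->(2,3) = 3
Tile 7: (1,2)->(1,2) = 0
Tile 15: (1,3)->(3,2) = 3
Tile 11: (2,0)->(2,2) = 2
Tile 10: (2,1)->(2,1) = 0
Tile 3: (2,2)->(0,2) = 2
Tile 13: (2,3)->(3,0) = 4
Tile 8: (3,0)->(1,3) = 5
Tile 6: (3,1)->(1,1) = 2
Tile 4: (3,2)->(0,3) = 4
Tile 9: (3,3)->(2,0) = 4
Sum: 1 + 1 + 1 + 5 + 3 + 0 + 3 + 2 + 0 + 2 + 4 + 5 + 2 + 4 + 4 = 37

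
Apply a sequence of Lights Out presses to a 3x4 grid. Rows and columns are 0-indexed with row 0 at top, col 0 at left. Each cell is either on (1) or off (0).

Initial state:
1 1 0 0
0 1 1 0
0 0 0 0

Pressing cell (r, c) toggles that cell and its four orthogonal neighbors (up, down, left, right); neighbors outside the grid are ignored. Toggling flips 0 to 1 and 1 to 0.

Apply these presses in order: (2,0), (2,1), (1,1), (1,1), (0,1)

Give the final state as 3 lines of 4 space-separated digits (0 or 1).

Answer: 0 0 1 0
1 1 1 0
0 0 1 0

Derivation:
After press 1 at (2,0):
1 1 0 0
1 1 1 0
1 1 0 0

After press 2 at (2,1):
1 1 0 0
1 0 1 0
0 0 1 0

After press 3 at (1,1):
1 0 0 0
0 1 0 0
0 1 1 0

After press 4 at (1,1):
1 1 0 0
1 0 1 0
0 0 1 0

After press 5 at (0,1):
0 0 1 0
1 1 1 0
0 0 1 0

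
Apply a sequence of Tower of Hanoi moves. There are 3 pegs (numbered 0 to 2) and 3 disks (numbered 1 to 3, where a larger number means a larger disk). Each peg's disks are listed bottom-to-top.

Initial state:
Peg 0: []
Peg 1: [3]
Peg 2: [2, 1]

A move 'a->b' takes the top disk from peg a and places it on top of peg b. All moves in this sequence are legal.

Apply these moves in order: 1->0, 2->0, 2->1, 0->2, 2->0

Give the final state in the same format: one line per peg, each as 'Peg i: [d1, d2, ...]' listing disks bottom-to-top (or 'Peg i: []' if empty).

Answer: Peg 0: [3, 1]
Peg 1: [2]
Peg 2: []

Derivation:
After move 1 (1->0):
Peg 0: [3]
Peg 1: []
Peg 2: [2, 1]

After move 2 (2->0):
Peg 0: [3, 1]
Peg 1: []
Peg 2: [2]

After move 3 (2->1):
Peg 0: [3, 1]
Peg 1: [2]
Peg 2: []

After move 4 (0->2):
Peg 0: [3]
Peg 1: [2]
Peg 2: [1]

After move 5 (2->0):
Peg 0: [3, 1]
Peg 1: [2]
Peg 2: []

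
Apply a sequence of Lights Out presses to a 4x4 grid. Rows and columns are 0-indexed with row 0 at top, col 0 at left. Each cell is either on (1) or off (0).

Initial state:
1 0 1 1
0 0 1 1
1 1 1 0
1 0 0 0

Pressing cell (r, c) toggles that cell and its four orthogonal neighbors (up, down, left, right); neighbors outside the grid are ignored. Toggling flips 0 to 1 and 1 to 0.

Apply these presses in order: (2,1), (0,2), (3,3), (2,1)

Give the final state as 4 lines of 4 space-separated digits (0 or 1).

Answer: 1 1 0 0
0 0 0 1
1 1 1 1
1 0 1 1

Derivation:
After press 1 at (2,1):
1 0 1 1
0 1 1 1
0 0 0 0
1 1 0 0

After press 2 at (0,2):
1 1 0 0
0 1 0 1
0 0 0 0
1 1 0 0

After press 3 at (3,3):
1 1 0 0
0 1 0 1
0 0 0 1
1 1 1 1

After press 4 at (2,1):
1 1 0 0
0 0 0 1
1 1 1 1
1 0 1 1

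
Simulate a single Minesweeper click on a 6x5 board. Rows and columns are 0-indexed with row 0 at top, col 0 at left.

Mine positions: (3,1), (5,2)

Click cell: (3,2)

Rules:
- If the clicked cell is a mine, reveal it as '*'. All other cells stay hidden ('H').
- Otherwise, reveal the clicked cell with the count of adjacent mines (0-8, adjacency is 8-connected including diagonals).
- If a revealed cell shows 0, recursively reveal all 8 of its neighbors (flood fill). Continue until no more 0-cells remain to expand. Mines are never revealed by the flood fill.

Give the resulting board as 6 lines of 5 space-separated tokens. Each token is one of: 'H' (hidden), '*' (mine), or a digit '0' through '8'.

H H H H H
H H H H H
H H H H H
H H 1 H H
H H H H H
H H H H H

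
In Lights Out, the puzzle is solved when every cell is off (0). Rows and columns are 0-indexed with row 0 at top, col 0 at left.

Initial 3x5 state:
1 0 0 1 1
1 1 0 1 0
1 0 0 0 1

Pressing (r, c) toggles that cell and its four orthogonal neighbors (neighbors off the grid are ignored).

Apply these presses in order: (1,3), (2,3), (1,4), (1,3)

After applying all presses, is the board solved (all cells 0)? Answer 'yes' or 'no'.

Answer: no

Derivation:
After press 1 at (1,3):
1 0 0 0 1
1 1 1 0 1
1 0 0 1 1

After press 2 at (2,3):
1 0 0 0 1
1 1 1 1 1
1 0 1 0 0

After press 3 at (1,4):
1 0 0 0 0
1 1 1 0 0
1 0 1 0 1

After press 4 at (1,3):
1 0 0 1 0
1 1 0 1 1
1 0 1 1 1

Lights still on: 10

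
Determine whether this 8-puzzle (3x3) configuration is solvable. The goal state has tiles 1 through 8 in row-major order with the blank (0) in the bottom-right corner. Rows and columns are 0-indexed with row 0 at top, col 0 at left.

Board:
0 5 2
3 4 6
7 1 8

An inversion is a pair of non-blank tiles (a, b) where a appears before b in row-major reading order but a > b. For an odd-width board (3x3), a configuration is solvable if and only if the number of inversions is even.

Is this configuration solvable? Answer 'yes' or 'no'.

Inversions (pairs i<j in row-major order where tile[i] > tile[j] > 0): 9
9 is odd, so the puzzle is not solvable.

Answer: no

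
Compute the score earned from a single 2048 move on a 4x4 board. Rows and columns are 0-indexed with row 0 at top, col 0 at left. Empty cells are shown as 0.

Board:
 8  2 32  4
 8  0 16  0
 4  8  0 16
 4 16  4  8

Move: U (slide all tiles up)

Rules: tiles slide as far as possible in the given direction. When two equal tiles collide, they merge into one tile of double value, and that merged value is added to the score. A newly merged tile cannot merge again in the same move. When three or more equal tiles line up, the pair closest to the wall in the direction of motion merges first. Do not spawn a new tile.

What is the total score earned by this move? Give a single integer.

Answer: 24

Derivation:
Slide up:
col 0: [8, 8, 4, 4] -> [16, 8, 0, 0]  score +24 (running 24)
col 1: [2, 0, 8, 16] -> [2, 8, 16, 0]  score +0 (running 24)
col 2: [32, 16, 0, 4] -> [32, 16, 4, 0]  score +0 (running 24)
col 3: [4, 0, 16, 8] -> [4, 16, 8, 0]  score +0 (running 24)
Board after move:
16  2 32  4
 8  8 16 16
 0 16  4  8
 0  0  0  0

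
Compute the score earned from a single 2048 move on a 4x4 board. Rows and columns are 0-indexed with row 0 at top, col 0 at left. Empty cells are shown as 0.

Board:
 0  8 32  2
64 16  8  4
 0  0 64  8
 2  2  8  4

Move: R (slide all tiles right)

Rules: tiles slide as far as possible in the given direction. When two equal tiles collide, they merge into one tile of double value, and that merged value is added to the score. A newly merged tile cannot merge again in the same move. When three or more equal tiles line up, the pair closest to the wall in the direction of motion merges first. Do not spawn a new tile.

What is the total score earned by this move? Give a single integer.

Answer: 4

Derivation:
Slide right:
row 0: [0, 8, 32, 2] -> [0, 8, 32, 2]  score +0 (running 0)
row 1: [64, 16, 8, 4] -> [64, 16, 8, 4]  score +0 (running 0)
row 2: [0, 0, 64, 8] -> [0, 0, 64, 8]  score +0 (running 0)
row 3: [2, 2, 8, 4] -> [0, 4, 8, 4]  score +4 (running 4)
Board after move:
 0  8 32  2
64 16  8  4
 0  0 64  8
 0  4  8  4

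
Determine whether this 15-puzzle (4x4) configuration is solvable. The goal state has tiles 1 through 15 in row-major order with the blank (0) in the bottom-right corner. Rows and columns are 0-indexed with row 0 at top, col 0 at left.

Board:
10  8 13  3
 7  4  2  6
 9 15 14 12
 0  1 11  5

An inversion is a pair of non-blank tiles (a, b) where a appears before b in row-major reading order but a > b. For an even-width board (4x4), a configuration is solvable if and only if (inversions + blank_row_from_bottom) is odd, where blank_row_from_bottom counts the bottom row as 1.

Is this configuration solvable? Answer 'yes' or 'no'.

Answer: no

Derivation:
Inversions: 53
Blank is in row 3 (0-indexed from top), which is row 1 counting from the bottom (bottom = 1).
53 + 1 = 54, which is even, so the puzzle is not solvable.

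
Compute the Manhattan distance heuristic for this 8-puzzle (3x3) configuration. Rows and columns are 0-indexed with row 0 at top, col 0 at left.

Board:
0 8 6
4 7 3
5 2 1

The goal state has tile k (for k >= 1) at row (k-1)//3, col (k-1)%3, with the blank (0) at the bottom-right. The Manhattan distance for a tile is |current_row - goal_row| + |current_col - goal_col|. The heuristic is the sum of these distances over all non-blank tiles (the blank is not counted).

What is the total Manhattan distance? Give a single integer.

Tile 8: (0,1)->(2,1) = 2
Tile 6: (0,2)->(1,2) = 1
Tile 4: (1,0)->(1,0) = 0
Tile 7: (1,1)->(2,0) = 2
Tile 3: (1,2)->(0,2) = 1
Tile 5: (2,0)->(1,1) = 2
Tile 2: (2,1)->(0,1) = 2
Tile 1: (2,2)->(0,0) = 4
Sum: 2 + 1 + 0 + 2 + 1 + 2 + 2 + 4 = 14

Answer: 14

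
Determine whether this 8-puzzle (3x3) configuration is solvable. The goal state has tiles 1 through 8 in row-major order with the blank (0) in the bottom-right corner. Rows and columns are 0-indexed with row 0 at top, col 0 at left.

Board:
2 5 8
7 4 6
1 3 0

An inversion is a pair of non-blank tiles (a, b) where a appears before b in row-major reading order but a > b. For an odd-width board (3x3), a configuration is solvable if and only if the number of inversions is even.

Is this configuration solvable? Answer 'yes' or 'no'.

Inversions (pairs i<j in row-major order where tile[i] > tile[j] > 0): 17
17 is odd, so the puzzle is not solvable.

Answer: no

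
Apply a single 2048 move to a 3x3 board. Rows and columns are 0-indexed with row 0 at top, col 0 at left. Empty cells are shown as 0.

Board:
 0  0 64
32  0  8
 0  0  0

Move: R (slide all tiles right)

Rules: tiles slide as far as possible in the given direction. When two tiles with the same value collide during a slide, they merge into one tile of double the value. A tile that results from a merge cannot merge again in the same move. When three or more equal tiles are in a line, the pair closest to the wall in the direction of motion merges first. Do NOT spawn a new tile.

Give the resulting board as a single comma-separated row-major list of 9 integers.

Slide right:
row 0: [0, 0, 64] -> [0, 0, 64]
row 1: [32, 0, 8] -> [0, 32, 8]
row 2: [0, 0, 0] -> [0, 0, 0]

Answer: 0, 0, 64, 0, 32, 8, 0, 0, 0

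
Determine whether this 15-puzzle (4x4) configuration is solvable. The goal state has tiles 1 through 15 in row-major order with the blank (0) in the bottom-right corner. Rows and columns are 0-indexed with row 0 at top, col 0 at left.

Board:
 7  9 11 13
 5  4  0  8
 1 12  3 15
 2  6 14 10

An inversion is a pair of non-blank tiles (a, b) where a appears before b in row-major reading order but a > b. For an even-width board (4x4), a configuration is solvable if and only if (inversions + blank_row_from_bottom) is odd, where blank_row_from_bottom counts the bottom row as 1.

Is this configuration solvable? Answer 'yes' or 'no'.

Inversions: 51
Blank is in row 1 (0-indexed from top), which is row 3 counting from the bottom (bottom = 1).
51 + 3 = 54, which is even, so the puzzle is not solvable.

Answer: no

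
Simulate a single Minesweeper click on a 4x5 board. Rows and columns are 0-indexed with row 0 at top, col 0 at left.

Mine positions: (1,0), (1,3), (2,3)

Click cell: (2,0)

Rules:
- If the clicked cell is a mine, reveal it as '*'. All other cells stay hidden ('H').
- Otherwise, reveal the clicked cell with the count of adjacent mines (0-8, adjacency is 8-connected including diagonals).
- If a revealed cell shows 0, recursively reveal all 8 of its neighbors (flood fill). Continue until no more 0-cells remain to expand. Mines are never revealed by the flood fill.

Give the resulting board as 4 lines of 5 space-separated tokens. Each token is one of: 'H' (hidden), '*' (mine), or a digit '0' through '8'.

H H H H H
H H H H H
1 H H H H
H H H H H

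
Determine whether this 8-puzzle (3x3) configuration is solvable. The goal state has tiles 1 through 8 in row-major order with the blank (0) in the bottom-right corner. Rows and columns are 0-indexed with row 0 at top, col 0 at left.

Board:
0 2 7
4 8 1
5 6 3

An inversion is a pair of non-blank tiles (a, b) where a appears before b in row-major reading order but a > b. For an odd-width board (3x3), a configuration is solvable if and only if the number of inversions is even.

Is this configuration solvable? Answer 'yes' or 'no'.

Answer: yes

Derivation:
Inversions (pairs i<j in row-major order where tile[i] > tile[j] > 0): 14
14 is even, so the puzzle is solvable.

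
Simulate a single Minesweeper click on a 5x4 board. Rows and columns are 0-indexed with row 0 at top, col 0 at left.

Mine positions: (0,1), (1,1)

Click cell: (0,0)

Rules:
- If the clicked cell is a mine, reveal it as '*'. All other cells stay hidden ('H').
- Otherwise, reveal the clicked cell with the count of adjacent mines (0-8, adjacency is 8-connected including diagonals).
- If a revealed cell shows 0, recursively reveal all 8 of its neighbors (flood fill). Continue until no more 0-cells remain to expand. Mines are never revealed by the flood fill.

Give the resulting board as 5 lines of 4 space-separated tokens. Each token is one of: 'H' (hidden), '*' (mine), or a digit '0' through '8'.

2 H H H
H H H H
H H H H
H H H H
H H H H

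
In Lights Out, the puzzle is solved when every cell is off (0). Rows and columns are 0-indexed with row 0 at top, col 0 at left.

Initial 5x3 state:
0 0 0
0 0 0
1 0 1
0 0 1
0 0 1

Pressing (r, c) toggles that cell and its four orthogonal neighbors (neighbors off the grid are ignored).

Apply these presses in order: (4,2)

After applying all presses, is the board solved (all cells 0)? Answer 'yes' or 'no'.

Answer: no

Derivation:
After press 1 at (4,2):
0 0 0
0 0 0
1 0 1
0 0 0
0 1 0

Lights still on: 3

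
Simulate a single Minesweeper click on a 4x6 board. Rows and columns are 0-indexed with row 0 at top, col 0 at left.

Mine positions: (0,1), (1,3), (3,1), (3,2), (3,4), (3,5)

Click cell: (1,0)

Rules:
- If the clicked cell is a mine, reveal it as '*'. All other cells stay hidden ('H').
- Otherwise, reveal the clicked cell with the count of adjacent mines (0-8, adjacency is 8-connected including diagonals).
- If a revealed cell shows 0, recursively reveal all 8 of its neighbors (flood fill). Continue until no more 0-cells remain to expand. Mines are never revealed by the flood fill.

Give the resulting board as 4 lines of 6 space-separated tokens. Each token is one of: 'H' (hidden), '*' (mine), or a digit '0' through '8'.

H H H H H H
1 H H H H H
H H H H H H
H H H H H H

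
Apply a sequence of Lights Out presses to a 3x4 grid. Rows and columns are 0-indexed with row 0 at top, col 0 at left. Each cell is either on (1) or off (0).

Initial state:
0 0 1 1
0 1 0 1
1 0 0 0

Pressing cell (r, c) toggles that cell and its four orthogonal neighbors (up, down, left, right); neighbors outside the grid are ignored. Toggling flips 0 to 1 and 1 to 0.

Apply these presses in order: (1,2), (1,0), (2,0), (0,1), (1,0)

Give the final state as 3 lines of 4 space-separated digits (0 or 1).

After press 1 at (1,2):
0 0 0 1
0 0 1 0
1 0 1 0

After press 2 at (1,0):
1 0 0 1
1 1 1 0
0 0 1 0

After press 3 at (2,0):
1 0 0 1
0 1 1 0
1 1 1 0

After press 4 at (0,1):
0 1 1 1
0 0 1 0
1 1 1 0

After press 5 at (1,0):
1 1 1 1
1 1 1 0
0 1 1 0

Answer: 1 1 1 1
1 1 1 0
0 1 1 0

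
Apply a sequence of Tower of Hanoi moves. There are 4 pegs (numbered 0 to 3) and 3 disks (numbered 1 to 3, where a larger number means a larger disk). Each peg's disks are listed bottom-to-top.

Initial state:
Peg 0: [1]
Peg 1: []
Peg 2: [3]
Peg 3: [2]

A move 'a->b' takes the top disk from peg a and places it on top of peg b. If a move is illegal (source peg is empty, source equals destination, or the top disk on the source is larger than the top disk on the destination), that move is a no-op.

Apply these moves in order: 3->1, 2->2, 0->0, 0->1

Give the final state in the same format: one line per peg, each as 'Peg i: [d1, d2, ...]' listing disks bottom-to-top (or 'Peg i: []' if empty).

Answer: Peg 0: []
Peg 1: [2, 1]
Peg 2: [3]
Peg 3: []

Derivation:
After move 1 (3->1):
Peg 0: [1]
Peg 1: [2]
Peg 2: [3]
Peg 3: []

After move 2 (2->2):
Peg 0: [1]
Peg 1: [2]
Peg 2: [3]
Peg 3: []

After move 3 (0->0):
Peg 0: [1]
Peg 1: [2]
Peg 2: [3]
Peg 3: []

After move 4 (0->1):
Peg 0: []
Peg 1: [2, 1]
Peg 2: [3]
Peg 3: []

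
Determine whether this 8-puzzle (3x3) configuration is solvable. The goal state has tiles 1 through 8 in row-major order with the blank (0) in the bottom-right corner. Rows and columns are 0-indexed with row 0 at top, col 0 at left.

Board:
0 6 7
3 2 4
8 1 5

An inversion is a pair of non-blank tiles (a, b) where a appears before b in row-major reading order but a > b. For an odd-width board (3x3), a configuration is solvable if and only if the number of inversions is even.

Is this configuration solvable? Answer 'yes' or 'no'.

Answer: yes

Derivation:
Inversions (pairs i<j in row-major order where tile[i] > tile[j] > 0): 16
16 is even, so the puzzle is solvable.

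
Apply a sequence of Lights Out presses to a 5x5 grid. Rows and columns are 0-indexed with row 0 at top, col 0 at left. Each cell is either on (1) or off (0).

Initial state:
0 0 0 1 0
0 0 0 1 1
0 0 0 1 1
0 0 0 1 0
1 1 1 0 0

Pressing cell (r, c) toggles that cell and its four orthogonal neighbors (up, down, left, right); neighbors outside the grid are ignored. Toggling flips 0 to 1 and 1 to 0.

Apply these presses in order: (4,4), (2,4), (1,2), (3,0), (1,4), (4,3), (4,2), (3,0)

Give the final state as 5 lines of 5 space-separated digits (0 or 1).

Answer: 0 0 1 1 1
0 1 1 1 1
0 0 1 0 1
0 0 1 0 0
1 0 1 1 0

Derivation:
After press 1 at (4,4):
0 0 0 1 0
0 0 0 1 1
0 0 0 1 1
0 0 0 1 1
1 1 1 1 1

After press 2 at (2,4):
0 0 0 1 0
0 0 0 1 0
0 0 0 0 0
0 0 0 1 0
1 1 1 1 1

After press 3 at (1,2):
0 0 1 1 0
0 1 1 0 0
0 0 1 0 0
0 0 0 1 0
1 1 1 1 1

After press 4 at (3,0):
0 0 1 1 0
0 1 1 0 0
1 0 1 0 0
1 1 0 1 0
0 1 1 1 1

After press 5 at (1,4):
0 0 1 1 1
0 1 1 1 1
1 0 1 0 1
1 1 0 1 0
0 1 1 1 1

After press 6 at (4,3):
0 0 1 1 1
0 1 1 1 1
1 0 1 0 1
1 1 0 0 0
0 1 0 0 0

After press 7 at (4,2):
0 0 1 1 1
0 1 1 1 1
1 0 1 0 1
1 1 1 0 0
0 0 1 1 0

After press 8 at (3,0):
0 0 1 1 1
0 1 1 1 1
0 0 1 0 1
0 0 1 0 0
1 0 1 1 0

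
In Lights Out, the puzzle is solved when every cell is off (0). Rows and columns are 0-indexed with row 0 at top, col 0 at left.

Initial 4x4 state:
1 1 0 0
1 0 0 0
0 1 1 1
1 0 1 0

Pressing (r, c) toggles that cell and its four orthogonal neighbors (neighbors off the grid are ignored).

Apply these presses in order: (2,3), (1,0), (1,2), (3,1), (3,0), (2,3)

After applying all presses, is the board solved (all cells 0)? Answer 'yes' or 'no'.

Answer: no

Derivation:
After press 1 at (2,3):
1 1 0 0
1 0 0 1
0 1 0 0
1 0 1 1

After press 2 at (1,0):
0 1 0 0
0 1 0 1
1 1 0 0
1 0 1 1

After press 3 at (1,2):
0 1 1 0
0 0 1 0
1 1 1 0
1 0 1 1

After press 4 at (3,1):
0 1 1 0
0 0 1 0
1 0 1 0
0 1 0 1

After press 5 at (3,0):
0 1 1 0
0 0 1 0
0 0 1 0
1 0 0 1

After press 6 at (2,3):
0 1 1 0
0 0 1 1
0 0 0 1
1 0 0 0

Lights still on: 6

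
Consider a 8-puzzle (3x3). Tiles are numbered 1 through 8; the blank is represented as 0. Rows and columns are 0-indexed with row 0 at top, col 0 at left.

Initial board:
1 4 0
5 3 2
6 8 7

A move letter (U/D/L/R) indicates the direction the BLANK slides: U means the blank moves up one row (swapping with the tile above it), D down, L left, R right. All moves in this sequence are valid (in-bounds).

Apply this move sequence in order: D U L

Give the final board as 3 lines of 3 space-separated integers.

Answer: 1 0 4
5 3 2
6 8 7

Derivation:
After move 1 (D):
1 4 2
5 3 0
6 8 7

After move 2 (U):
1 4 0
5 3 2
6 8 7

After move 3 (L):
1 0 4
5 3 2
6 8 7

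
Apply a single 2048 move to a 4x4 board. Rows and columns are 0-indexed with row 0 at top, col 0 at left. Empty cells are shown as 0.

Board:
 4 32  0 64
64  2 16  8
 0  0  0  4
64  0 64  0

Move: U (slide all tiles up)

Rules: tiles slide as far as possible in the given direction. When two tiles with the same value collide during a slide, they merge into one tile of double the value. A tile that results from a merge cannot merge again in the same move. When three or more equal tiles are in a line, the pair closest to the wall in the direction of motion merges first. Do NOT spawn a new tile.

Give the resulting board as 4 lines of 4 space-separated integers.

Slide up:
col 0: [4, 64, 0, 64] -> [4, 128, 0, 0]
col 1: [32, 2, 0, 0] -> [32, 2, 0, 0]
col 2: [0, 16, 0, 64] -> [16, 64, 0, 0]
col 3: [64, 8, 4, 0] -> [64, 8, 4, 0]

Answer:   4  32  16  64
128   2  64   8
  0   0   0   4
  0   0   0   0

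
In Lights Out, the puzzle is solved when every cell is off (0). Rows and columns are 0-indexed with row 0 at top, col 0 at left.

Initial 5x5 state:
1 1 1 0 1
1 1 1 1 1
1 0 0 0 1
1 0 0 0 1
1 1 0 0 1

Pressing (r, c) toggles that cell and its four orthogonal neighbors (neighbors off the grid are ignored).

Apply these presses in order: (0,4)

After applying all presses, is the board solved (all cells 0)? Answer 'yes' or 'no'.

After press 1 at (0,4):
1 1 1 1 0
1 1 1 1 0
1 0 0 0 1
1 0 0 0 1
1 1 0 0 1

Lights still on: 15

Answer: no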